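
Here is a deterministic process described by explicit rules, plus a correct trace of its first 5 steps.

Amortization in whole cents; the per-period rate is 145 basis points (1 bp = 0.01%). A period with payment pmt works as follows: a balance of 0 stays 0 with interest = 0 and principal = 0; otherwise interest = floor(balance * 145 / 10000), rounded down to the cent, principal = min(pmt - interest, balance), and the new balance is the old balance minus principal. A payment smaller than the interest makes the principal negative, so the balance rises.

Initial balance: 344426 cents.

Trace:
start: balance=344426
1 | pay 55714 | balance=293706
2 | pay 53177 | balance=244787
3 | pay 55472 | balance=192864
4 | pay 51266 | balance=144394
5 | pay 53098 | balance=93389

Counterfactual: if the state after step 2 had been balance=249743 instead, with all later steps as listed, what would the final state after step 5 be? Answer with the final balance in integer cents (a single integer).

state after step 2 := balance=249743
3 | pay 55472 | balance=197892
4 | pay 51266 | balance=149495
5 | pay 53098 | balance=98564

98564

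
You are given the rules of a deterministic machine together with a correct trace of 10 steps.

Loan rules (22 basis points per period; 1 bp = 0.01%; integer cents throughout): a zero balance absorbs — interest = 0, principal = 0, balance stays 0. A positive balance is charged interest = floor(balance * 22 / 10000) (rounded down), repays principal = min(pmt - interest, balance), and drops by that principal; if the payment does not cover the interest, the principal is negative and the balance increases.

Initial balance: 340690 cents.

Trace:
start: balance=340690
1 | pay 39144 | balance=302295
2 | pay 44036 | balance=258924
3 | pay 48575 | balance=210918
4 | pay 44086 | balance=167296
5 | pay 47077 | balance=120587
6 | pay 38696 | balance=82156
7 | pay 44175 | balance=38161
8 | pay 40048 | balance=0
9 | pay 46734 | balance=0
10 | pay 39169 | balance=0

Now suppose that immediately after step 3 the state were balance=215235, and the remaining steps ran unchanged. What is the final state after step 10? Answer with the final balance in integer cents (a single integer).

0

state after step 3 := balance=215235
4 | pay 44086 | balance=171622
5 | pay 47077 | balance=124922
6 | pay 38696 | balance=86500
7 | pay 44175 | balance=42515
8 | pay 40048 | balance=2560
9 | pay 46734 | balance=0
10 | pay 39169 | balance=0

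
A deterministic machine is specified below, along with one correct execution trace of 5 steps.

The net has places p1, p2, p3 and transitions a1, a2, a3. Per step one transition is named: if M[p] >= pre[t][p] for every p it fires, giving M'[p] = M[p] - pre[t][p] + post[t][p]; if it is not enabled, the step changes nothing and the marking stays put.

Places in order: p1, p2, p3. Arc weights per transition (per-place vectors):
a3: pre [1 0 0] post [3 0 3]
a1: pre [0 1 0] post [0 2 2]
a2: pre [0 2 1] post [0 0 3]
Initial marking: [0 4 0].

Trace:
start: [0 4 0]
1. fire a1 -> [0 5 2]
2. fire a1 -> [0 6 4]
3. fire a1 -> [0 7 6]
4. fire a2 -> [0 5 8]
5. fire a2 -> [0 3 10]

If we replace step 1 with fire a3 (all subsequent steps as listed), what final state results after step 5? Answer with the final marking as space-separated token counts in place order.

0 2 8

(re-executing from step 1 with the substitution; state before step 1: [0 4 0])
1. fire a3 -> [0 4 0]
2. fire a1 -> [0 5 2]
3. fire a1 -> [0 6 4]
4. fire a2 -> [0 4 6]
5. fire a2 -> [0 2 8]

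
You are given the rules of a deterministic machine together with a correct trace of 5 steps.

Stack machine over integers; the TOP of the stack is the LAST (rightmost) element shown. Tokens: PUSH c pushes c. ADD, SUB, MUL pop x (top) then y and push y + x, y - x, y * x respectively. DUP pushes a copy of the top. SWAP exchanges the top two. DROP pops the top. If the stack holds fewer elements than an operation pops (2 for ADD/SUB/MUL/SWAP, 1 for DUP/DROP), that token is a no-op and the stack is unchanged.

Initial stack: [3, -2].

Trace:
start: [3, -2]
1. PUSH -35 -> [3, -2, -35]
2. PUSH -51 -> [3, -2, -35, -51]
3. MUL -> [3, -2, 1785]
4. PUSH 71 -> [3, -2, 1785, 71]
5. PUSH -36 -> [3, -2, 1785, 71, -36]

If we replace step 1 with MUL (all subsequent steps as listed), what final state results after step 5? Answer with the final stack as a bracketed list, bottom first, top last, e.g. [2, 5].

(re-executing from step 1 with the substitution; state before step 1: [3, -2])
1. MUL -> [-6]
2. PUSH -51 -> [-6, -51]
3. MUL -> [306]
4. PUSH 71 -> [306, 71]
5. PUSH -36 -> [306, 71, -36]

[306, 71, -36]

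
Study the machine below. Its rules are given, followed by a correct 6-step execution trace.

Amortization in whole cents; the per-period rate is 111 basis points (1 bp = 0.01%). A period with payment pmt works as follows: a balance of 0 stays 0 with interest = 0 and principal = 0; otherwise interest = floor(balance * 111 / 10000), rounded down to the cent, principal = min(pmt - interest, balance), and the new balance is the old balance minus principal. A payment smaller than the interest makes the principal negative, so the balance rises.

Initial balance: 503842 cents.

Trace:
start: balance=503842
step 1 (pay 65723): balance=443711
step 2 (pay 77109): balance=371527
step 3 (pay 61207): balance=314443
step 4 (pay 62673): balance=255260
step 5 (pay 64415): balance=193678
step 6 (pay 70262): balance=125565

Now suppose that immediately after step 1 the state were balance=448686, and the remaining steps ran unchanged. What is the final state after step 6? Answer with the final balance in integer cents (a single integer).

130822

state after step 1 := balance=448686
step 2 (pay 77109): balance=376557
step 3 (pay 61207): balance=319529
step 4 (pay 62673): balance=260402
step 5 (pay 64415): balance=198877
step 6 (pay 70262): balance=130822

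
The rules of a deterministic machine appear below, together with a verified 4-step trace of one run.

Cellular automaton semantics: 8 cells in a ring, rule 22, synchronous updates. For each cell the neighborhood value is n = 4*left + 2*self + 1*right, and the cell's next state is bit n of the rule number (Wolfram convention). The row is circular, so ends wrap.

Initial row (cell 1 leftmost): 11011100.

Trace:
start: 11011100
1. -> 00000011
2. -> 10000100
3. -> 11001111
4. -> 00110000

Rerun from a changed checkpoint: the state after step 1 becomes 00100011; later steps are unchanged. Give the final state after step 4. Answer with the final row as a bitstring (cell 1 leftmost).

state after step 1 := 00100011
2. -> 11110100
3. -> 00000111
4. -> 10001000

10001000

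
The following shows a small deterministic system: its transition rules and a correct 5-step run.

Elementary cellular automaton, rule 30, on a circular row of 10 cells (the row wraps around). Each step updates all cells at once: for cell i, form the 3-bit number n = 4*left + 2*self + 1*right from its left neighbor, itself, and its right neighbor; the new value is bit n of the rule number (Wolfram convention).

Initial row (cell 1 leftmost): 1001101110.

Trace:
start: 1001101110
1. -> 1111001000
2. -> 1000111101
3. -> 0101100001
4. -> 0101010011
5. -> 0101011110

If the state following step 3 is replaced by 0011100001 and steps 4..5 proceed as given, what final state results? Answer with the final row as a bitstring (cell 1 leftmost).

state after step 3 := 0011100001
4. -> 1110010011
5. -> 0001111110

0001111110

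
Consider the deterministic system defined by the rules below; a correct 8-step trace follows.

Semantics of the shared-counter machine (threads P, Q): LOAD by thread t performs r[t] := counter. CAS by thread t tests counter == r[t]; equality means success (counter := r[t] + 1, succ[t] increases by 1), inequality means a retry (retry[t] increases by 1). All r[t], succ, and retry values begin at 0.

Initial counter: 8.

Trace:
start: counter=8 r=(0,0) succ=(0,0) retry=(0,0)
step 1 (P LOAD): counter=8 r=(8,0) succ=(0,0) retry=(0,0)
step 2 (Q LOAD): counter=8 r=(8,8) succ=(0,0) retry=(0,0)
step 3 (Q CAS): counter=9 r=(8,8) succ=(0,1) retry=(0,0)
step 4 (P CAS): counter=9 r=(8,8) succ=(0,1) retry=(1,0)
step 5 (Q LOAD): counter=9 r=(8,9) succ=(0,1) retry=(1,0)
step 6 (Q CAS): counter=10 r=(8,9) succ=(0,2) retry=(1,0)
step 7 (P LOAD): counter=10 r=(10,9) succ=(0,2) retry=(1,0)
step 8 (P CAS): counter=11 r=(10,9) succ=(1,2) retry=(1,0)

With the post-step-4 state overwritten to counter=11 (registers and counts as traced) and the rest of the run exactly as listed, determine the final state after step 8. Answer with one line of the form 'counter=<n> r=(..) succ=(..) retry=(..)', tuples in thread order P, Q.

state after step 4 := counter=11 r=(8,8) succ=(0,1) retry=(1,0)
step 5 (Q LOAD): counter=11 r=(8,11) succ=(0,1) retry=(1,0)
step 6 (Q CAS): counter=12 r=(8,11) succ=(0,2) retry=(1,0)
step 7 (P LOAD): counter=12 r=(12,11) succ=(0,2) retry=(1,0)
step 8 (P CAS): counter=13 r=(12,11) succ=(1,2) retry=(1,0)

counter=13 r=(12,11) succ=(1,2) retry=(1,0)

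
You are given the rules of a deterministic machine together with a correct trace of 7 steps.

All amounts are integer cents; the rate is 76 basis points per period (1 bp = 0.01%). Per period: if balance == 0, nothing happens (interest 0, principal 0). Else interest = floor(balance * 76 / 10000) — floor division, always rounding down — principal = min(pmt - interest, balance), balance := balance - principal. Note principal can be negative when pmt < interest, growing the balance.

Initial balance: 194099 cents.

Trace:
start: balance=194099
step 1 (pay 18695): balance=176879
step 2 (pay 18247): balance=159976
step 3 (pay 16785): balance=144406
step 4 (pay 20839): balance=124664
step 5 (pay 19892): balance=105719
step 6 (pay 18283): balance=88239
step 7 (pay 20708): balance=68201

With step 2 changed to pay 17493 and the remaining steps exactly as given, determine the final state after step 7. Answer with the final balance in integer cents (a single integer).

(re-executing from step 2 with the substitution; state before step 2: balance=176879)
step 2 (pay 17493): balance=160730
step 3 (pay 16785): balance=145166
step 4 (pay 20839): balance=125430
step 5 (pay 19892): balance=106491
step 6 (pay 18283): balance=89017
step 7 (pay 20708): balance=68985

68985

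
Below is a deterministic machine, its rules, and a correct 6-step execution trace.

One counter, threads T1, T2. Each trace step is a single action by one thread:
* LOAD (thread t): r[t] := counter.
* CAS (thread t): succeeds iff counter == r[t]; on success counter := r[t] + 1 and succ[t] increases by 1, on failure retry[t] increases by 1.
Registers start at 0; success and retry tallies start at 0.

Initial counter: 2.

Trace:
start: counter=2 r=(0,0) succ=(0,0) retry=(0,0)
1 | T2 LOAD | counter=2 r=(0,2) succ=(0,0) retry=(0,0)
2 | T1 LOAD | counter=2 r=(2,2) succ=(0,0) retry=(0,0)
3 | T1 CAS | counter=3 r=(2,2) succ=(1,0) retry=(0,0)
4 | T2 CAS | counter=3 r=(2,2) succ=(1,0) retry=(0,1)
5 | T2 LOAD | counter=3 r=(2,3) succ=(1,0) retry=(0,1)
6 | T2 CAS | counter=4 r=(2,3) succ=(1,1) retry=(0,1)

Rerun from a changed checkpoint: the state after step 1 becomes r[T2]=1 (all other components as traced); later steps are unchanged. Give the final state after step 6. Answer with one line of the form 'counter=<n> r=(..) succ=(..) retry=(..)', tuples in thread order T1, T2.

state after step 1 := counter=2 r=(0,1) succ=(0,0) retry=(0,0)
2 | T1 LOAD | counter=2 r=(2,1) succ=(0,0) retry=(0,0)
3 | T1 CAS | counter=3 r=(2,1) succ=(1,0) retry=(0,0)
4 | T2 CAS | counter=3 r=(2,1) succ=(1,0) retry=(0,1)
5 | T2 LOAD | counter=3 r=(2,3) succ=(1,0) retry=(0,1)
6 | T2 CAS | counter=4 r=(2,3) succ=(1,1) retry=(0,1)

counter=4 r=(2,3) succ=(1,1) retry=(0,1)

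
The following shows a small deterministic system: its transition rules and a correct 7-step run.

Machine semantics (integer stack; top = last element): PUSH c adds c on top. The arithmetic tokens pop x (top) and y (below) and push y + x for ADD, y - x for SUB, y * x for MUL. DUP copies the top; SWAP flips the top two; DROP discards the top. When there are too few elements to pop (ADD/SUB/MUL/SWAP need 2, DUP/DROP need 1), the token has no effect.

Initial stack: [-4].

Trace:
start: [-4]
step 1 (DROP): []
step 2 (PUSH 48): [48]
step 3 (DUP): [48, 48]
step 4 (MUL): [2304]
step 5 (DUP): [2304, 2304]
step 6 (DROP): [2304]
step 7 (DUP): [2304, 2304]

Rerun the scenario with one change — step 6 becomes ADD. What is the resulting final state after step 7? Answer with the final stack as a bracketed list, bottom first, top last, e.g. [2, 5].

[4608, 4608]

(re-executing from step 6 with the substitution; state before step 6: [2304, 2304])
step 6 (ADD): [4608]
step 7 (DUP): [4608, 4608]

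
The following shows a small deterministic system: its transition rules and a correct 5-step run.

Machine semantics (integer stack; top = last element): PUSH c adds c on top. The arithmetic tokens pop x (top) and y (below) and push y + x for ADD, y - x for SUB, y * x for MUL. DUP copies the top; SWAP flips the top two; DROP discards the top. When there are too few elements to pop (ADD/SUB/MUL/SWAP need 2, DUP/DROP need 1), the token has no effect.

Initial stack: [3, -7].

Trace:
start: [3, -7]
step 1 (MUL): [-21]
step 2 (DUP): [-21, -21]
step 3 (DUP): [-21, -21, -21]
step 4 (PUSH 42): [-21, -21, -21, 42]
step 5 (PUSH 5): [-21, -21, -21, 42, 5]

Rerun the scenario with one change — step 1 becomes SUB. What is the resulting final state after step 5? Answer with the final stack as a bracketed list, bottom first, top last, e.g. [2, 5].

[10, 10, 10, 42, 5]

(re-executing from step 1 with the substitution; state before step 1: [3, -7])
step 1 (SUB): [10]
step 2 (DUP): [10, 10]
step 3 (DUP): [10, 10, 10]
step 4 (PUSH 42): [10, 10, 10, 42]
step 5 (PUSH 5): [10, 10, 10, 42, 5]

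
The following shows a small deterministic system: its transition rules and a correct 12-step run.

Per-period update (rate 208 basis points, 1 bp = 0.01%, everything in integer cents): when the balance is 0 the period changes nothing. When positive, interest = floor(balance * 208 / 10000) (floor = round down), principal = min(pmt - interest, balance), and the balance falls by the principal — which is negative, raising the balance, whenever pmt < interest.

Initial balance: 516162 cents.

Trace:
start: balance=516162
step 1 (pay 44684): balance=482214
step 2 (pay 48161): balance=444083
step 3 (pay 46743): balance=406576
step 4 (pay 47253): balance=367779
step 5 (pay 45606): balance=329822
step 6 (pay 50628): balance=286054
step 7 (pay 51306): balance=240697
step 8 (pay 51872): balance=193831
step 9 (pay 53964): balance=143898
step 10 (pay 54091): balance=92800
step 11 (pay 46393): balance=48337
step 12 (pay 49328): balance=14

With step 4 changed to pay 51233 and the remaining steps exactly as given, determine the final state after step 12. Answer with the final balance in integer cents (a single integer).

(re-executing from step 4 with the substitution; state before step 4: balance=406576)
step 4 (pay 51233): balance=363799
step 5 (pay 45606): balance=325760
step 6 (pay 50628): balance=281907
step 7 (pay 51306): balance=236464
step 8 (pay 51872): balance=189510
step 9 (pay 53964): balance=139487
step 10 (pay 54091): balance=88297
step 11 (pay 46393): balance=43740
step 12 (pay 49328): balance=0

0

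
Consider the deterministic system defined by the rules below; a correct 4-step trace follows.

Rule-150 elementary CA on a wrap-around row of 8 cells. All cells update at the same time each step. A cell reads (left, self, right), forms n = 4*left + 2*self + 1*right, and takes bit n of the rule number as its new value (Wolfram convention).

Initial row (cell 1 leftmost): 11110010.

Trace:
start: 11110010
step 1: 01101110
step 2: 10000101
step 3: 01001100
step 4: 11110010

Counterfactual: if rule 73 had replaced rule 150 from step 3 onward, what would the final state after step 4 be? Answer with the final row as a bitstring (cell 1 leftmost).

10110101

(re-executing steps 3..4 under rule 73; state before step 3: 10000101)
step 3: 10110001
step 4: 10110101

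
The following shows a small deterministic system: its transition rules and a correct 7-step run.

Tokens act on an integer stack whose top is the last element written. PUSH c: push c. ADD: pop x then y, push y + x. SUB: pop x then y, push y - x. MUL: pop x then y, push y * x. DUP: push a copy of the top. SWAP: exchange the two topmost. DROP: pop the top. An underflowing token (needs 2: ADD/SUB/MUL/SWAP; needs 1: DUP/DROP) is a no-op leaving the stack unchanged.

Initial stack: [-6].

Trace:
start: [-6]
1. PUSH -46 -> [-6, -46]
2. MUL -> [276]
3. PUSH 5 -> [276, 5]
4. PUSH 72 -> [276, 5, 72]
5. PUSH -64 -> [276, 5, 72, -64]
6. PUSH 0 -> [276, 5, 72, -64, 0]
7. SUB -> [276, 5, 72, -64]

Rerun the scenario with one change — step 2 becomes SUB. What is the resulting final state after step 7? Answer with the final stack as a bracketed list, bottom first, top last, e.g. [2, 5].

(re-executing from step 2 with the substitution; state before step 2: [-6, -46])
2. SUB -> [40]
3. PUSH 5 -> [40, 5]
4. PUSH 72 -> [40, 5, 72]
5. PUSH -64 -> [40, 5, 72, -64]
6. PUSH 0 -> [40, 5, 72, -64, 0]
7. SUB -> [40, 5, 72, -64]

[40, 5, 72, -64]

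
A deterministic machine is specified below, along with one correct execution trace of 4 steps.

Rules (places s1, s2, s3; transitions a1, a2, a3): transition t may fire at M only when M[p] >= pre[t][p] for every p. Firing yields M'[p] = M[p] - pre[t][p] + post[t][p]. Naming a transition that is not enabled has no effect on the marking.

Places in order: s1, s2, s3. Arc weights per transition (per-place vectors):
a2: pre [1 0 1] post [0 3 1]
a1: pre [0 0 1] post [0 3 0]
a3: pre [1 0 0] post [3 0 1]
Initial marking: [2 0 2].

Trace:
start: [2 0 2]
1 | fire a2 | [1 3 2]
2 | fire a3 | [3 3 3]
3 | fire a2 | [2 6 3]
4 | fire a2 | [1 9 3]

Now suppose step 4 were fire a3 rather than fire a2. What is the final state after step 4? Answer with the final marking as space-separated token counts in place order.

4 6 4

(re-executing from step 4 with the substitution; state before step 4: [2 6 3])
4 | fire a3 | [4 6 4]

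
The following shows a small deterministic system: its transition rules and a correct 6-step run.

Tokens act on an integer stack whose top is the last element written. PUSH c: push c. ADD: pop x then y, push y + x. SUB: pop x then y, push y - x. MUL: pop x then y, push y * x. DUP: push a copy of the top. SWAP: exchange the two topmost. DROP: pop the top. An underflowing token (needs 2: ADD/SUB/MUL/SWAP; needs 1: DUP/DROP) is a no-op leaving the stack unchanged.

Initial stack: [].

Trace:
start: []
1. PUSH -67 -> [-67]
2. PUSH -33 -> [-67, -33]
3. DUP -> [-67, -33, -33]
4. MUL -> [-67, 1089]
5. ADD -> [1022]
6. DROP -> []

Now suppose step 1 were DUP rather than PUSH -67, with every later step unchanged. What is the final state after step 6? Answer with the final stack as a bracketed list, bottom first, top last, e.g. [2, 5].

[]

(re-executing from step 1 with the substitution; state before step 1: [])
1. DUP -> []
2. PUSH -33 -> [-33]
3. DUP -> [-33, -33]
4. MUL -> [1089]
5. ADD -> [1089]
6. DROP -> []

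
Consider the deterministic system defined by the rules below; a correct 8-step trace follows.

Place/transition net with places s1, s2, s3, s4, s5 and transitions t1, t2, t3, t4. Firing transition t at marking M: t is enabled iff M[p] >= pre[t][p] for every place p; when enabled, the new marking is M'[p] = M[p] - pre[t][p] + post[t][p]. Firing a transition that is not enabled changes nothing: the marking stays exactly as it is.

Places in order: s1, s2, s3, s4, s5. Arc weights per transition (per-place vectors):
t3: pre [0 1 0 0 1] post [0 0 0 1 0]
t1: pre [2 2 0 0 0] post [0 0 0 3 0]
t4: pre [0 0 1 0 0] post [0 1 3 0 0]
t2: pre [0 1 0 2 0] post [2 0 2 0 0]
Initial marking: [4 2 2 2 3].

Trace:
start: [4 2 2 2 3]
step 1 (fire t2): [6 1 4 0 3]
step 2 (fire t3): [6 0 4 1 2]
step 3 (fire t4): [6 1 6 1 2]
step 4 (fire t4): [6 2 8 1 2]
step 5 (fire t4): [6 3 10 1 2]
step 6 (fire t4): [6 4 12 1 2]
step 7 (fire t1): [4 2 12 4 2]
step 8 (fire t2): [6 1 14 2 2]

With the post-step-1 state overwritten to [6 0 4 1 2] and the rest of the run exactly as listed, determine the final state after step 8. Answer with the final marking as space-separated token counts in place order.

state after step 1 := [6 0 4 1 2]
step 2 (fire t3): [6 0 4 1 2]
step 3 (fire t4): [6 1 6 1 2]
step 4 (fire t4): [6 2 8 1 2]
step 5 (fire t4): [6 3 10 1 2]
step 6 (fire t4): [6 4 12 1 2]
step 7 (fire t1): [4 2 12 4 2]
step 8 (fire t2): [6 1 14 2 2]

6 1 14 2 2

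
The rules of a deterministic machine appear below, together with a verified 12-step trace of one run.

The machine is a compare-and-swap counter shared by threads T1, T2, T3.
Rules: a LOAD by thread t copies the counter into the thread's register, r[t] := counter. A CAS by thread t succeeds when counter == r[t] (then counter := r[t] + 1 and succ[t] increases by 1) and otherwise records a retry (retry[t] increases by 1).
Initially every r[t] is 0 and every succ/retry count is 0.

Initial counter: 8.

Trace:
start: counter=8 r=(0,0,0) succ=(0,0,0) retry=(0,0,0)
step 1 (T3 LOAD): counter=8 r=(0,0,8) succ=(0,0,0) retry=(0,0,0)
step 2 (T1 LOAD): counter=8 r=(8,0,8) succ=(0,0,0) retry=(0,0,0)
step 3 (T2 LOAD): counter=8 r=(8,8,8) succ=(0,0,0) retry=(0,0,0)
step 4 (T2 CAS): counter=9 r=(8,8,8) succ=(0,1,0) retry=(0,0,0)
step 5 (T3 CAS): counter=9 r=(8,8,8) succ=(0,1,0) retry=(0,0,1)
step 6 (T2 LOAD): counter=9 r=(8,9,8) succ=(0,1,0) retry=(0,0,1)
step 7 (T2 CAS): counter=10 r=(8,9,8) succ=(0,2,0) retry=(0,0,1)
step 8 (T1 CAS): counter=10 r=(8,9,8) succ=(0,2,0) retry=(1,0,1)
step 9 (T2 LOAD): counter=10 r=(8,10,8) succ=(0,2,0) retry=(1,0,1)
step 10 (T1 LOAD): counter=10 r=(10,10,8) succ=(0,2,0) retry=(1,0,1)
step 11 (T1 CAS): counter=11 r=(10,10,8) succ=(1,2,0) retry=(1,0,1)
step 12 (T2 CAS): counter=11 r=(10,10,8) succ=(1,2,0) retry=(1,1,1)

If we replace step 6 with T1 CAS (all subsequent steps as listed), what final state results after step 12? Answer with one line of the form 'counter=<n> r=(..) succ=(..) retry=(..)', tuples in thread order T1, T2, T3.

(re-executing from step 6 with the substitution; state before step 6: counter=9 r=(8,8,8) succ=(0,1,0) retry=(0,0,1))
step 6 (T1 CAS): counter=9 r=(8,8,8) succ=(0,1,0) retry=(1,0,1)
step 7 (T2 CAS): counter=9 r=(8,8,8) succ=(0,1,0) retry=(1,1,1)
step 8 (T1 CAS): counter=9 r=(8,8,8) succ=(0,1,0) retry=(2,1,1)
step 9 (T2 LOAD): counter=9 r=(8,9,8) succ=(0,1,0) retry=(2,1,1)
step 10 (T1 LOAD): counter=9 r=(9,9,8) succ=(0,1,0) retry=(2,1,1)
step 11 (T1 CAS): counter=10 r=(9,9,8) succ=(1,1,0) retry=(2,1,1)
step 12 (T2 CAS): counter=10 r=(9,9,8) succ=(1,1,0) retry=(2,2,1)

counter=10 r=(9,9,8) succ=(1,1,0) retry=(2,2,1)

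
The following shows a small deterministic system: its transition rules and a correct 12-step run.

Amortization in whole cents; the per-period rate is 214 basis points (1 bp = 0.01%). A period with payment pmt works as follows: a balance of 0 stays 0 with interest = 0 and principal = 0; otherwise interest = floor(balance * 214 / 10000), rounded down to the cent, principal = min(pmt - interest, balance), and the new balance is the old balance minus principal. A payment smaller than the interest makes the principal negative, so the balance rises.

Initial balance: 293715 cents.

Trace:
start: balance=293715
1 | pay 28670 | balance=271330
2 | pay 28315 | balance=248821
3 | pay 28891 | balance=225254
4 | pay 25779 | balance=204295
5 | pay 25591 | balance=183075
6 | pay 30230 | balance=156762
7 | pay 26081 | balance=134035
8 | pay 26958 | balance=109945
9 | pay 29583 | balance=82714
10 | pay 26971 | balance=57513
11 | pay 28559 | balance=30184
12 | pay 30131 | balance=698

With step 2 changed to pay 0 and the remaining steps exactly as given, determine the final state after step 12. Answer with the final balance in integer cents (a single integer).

(re-executing from step 2 with the substitution; state before step 2: balance=271330)
2 | pay 0 | balance=277136
3 | pay 28891 | balance=254175
4 | pay 25779 | balance=233835
5 | pay 25591 | balance=213248
6 | pay 30230 | balance=187581
7 | pay 26081 | balance=165514
8 | pay 26958 | balance=142097
9 | pay 29583 | balance=115554
10 | pay 26971 | balance=91055
11 | pay 28559 | balance=64444
12 | pay 30131 | balance=35692

35692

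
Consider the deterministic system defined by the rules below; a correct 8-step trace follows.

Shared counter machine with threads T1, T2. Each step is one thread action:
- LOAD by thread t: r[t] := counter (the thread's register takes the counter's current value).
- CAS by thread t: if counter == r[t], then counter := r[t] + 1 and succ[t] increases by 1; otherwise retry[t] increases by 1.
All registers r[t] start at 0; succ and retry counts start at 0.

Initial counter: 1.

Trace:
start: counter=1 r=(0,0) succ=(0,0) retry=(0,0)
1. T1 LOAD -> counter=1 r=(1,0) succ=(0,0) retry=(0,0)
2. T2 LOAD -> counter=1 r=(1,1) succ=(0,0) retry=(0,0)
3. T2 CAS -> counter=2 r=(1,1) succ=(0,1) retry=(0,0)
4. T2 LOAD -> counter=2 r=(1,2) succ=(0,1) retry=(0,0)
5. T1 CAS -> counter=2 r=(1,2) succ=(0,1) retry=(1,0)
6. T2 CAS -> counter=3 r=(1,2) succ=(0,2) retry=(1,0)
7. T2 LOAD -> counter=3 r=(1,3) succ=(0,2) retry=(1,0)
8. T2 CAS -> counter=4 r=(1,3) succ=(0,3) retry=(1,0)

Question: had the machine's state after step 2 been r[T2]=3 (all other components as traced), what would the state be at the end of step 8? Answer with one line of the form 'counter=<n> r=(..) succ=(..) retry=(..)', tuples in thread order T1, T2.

state after step 2 := counter=1 r=(1,3) succ=(0,0) retry=(0,0)
3. T2 CAS -> counter=1 r=(1,3) succ=(0,0) retry=(0,1)
4. T2 LOAD -> counter=1 r=(1,1) succ=(0,0) retry=(0,1)
5. T1 CAS -> counter=2 r=(1,1) succ=(1,0) retry=(0,1)
6. T2 CAS -> counter=2 r=(1,1) succ=(1,0) retry=(0,2)
7. T2 LOAD -> counter=2 r=(1,2) succ=(1,0) retry=(0,2)
8. T2 CAS -> counter=3 r=(1,2) succ=(1,1) retry=(0,2)

counter=3 r=(1,2) succ=(1,1) retry=(0,2)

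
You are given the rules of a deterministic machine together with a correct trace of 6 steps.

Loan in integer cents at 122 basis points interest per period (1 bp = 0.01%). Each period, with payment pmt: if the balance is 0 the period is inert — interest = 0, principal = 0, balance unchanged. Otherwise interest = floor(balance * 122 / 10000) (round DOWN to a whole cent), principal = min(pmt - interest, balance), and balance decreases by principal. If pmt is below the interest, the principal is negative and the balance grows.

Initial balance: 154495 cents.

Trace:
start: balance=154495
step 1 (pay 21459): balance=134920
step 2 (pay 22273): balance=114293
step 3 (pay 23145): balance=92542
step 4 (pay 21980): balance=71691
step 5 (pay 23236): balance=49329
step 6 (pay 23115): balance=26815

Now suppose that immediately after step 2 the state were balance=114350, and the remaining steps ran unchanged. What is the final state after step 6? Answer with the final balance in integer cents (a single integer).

state after step 2 := balance=114350
step 3 (pay 23145): balance=92600
step 4 (pay 21980): balance=71749
step 5 (pay 23236): balance=49388
step 6 (pay 23115): balance=26875

26875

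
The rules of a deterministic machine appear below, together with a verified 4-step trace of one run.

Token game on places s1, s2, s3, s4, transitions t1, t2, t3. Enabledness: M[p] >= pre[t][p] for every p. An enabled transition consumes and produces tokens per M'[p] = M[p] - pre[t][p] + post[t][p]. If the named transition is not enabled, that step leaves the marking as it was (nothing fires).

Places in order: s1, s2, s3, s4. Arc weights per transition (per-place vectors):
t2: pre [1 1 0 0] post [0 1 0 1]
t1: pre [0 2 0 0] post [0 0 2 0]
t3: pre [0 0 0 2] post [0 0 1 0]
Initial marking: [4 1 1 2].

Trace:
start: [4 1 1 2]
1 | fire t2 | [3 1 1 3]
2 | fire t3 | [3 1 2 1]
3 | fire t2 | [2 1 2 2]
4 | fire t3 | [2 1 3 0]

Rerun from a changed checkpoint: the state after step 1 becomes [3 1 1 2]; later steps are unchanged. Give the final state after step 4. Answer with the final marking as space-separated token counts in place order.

2 1 2 1

state after step 1 := [3 1 1 2]
2 | fire t3 | [3 1 2 0]
3 | fire t2 | [2 1 2 1]
4 | fire t3 | [2 1 2 1]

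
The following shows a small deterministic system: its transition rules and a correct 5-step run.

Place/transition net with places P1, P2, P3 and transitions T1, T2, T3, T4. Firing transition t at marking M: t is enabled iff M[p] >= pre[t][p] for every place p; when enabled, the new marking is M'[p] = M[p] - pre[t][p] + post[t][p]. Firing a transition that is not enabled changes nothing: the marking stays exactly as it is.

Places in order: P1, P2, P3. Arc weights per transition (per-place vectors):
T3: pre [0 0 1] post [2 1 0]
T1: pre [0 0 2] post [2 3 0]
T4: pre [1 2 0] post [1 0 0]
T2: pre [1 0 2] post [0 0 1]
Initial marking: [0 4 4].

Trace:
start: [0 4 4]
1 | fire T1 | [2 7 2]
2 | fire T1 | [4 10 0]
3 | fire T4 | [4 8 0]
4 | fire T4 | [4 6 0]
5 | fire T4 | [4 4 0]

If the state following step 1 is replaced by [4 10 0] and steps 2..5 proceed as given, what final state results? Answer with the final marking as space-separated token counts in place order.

state after step 1 := [4 10 0]
2 | fire T1 | [4 10 0]
3 | fire T4 | [4 8 0]
4 | fire T4 | [4 6 0]
5 | fire T4 | [4 4 0]

4 4 0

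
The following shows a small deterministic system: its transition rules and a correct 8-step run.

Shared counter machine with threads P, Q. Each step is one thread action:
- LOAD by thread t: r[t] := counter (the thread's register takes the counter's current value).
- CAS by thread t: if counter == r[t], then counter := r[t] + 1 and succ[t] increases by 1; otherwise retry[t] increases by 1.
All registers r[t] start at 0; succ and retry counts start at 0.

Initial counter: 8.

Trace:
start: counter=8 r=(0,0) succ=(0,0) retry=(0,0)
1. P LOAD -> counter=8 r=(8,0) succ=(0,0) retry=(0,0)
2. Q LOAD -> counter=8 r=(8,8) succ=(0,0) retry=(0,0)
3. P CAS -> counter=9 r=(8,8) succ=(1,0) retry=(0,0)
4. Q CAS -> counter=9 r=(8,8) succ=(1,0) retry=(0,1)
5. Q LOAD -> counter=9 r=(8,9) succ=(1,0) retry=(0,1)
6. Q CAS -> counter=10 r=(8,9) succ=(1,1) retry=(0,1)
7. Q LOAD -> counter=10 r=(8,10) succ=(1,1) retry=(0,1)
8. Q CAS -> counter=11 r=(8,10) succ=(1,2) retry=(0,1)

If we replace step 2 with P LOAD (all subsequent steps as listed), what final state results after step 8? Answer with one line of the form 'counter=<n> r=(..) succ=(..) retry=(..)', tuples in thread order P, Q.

(re-executing from step 2 with the substitution; state before step 2: counter=8 r=(8,0) succ=(0,0) retry=(0,0))
2. P LOAD -> counter=8 r=(8,0) succ=(0,0) retry=(0,0)
3. P CAS -> counter=9 r=(8,0) succ=(1,0) retry=(0,0)
4. Q CAS -> counter=9 r=(8,0) succ=(1,0) retry=(0,1)
5. Q LOAD -> counter=9 r=(8,9) succ=(1,0) retry=(0,1)
6. Q CAS -> counter=10 r=(8,9) succ=(1,1) retry=(0,1)
7. Q LOAD -> counter=10 r=(8,10) succ=(1,1) retry=(0,1)
8. Q CAS -> counter=11 r=(8,10) succ=(1,2) retry=(0,1)

counter=11 r=(8,10) succ=(1,2) retry=(0,1)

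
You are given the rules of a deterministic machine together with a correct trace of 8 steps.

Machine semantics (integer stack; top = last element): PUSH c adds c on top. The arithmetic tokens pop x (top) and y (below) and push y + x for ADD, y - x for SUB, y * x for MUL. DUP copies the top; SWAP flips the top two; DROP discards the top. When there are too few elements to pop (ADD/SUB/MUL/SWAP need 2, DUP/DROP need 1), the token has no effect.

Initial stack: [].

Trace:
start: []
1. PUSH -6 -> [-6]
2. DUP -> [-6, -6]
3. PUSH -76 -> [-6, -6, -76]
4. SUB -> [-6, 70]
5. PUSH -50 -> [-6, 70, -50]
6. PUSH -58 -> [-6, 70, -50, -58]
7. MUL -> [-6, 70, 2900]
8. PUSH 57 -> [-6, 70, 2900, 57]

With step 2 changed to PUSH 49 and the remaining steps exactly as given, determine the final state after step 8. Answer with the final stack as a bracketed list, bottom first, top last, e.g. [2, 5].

(re-executing from step 2 with the substitution; state before step 2: [-6])
2. PUSH 49 -> [-6, 49]
3. PUSH -76 -> [-6, 49, -76]
4. SUB -> [-6, 125]
5. PUSH -50 -> [-6, 125, -50]
6. PUSH -58 -> [-6, 125, -50, -58]
7. MUL -> [-6, 125, 2900]
8. PUSH 57 -> [-6, 125, 2900, 57]

[-6, 125, 2900, 57]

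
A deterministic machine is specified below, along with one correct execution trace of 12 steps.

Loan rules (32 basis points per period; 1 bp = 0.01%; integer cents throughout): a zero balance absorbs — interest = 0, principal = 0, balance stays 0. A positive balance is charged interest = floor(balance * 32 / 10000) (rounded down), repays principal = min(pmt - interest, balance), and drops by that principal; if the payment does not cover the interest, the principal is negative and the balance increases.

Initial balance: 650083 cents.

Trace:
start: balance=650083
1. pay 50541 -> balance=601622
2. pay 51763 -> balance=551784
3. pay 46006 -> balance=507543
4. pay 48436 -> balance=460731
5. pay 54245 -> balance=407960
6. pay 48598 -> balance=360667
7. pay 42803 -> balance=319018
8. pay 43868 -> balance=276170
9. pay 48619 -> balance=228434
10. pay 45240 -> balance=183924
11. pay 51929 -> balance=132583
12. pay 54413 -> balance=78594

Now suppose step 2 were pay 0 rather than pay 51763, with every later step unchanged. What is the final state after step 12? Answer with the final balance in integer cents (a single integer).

(re-executing from step 2 with the substitution; state before step 2: balance=601622)
2. pay 0 -> balance=603547
3. pay 46006 -> balance=559472
4. pay 48436 -> balance=512826
5. pay 54245 -> balance=460222
6. pay 48598 -> balance=413096
7. pay 42803 -> balance=371614
8. pay 43868 -> balance=328935
9. pay 48619 -> balance=281368
10. pay 45240 -> balance=237028
11. pay 51929 -> balance=185857
12. pay 54413 -> balance=132038

132038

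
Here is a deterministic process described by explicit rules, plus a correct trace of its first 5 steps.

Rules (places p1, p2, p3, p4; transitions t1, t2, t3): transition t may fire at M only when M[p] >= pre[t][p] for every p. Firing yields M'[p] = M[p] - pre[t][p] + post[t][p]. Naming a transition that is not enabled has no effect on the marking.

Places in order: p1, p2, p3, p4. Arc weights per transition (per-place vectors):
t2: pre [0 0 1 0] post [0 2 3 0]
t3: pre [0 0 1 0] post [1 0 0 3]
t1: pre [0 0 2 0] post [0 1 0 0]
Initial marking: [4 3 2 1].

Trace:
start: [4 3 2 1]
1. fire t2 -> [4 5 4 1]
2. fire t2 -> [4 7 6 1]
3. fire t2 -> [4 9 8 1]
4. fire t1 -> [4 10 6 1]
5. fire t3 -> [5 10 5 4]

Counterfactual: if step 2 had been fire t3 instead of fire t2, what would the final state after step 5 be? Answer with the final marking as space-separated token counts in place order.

(re-executing from step 2 with the substitution; state before step 2: [4 5 4 1])
2. fire t3 -> [5 5 3 4]
3. fire t2 -> [5 7 5 4]
4. fire t1 -> [5 8 3 4]
5. fire t3 -> [6 8 2 7]

6 8 2 7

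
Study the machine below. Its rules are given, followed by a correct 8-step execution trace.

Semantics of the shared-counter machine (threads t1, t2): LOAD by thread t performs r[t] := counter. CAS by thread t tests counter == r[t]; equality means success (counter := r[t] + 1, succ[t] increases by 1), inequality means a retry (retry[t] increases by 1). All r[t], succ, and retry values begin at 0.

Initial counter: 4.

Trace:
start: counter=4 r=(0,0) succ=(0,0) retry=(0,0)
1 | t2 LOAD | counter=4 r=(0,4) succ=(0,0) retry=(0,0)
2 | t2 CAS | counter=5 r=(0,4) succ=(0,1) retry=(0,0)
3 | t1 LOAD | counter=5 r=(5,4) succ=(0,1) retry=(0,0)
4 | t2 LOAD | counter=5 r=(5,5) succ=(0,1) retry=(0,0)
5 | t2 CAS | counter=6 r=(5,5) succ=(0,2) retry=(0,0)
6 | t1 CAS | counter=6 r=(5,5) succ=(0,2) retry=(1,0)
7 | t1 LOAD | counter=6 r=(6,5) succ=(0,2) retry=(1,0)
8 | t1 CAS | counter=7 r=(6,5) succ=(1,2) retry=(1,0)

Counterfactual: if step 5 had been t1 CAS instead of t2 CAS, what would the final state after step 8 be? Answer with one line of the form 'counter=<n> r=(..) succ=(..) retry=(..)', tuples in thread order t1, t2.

(re-executing from step 5 with the substitution; state before step 5: counter=5 r=(5,5) succ=(0,1) retry=(0,0))
5 | t1 CAS | counter=6 r=(5,5) succ=(1,1) retry=(0,0)
6 | t1 CAS | counter=6 r=(5,5) succ=(1,1) retry=(1,0)
7 | t1 LOAD | counter=6 r=(6,5) succ=(1,1) retry=(1,0)
8 | t1 CAS | counter=7 r=(6,5) succ=(2,1) retry=(1,0)

counter=7 r=(6,5) succ=(2,1) retry=(1,0)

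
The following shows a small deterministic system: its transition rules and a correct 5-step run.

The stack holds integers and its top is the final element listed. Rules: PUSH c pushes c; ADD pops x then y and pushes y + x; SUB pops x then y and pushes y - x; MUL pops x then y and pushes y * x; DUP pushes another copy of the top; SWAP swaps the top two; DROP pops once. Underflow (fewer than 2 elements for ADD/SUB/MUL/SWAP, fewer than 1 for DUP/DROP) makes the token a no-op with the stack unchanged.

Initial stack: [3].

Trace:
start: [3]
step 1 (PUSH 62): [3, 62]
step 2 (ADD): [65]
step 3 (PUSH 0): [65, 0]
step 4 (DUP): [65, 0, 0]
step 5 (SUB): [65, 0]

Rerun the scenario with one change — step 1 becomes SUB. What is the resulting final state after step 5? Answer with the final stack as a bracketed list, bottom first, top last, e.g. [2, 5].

[3, 0]

(re-executing from step 1 with the substitution; state before step 1: [3])
step 1 (SUB): [3]
step 2 (ADD): [3]
step 3 (PUSH 0): [3, 0]
step 4 (DUP): [3, 0, 0]
step 5 (SUB): [3, 0]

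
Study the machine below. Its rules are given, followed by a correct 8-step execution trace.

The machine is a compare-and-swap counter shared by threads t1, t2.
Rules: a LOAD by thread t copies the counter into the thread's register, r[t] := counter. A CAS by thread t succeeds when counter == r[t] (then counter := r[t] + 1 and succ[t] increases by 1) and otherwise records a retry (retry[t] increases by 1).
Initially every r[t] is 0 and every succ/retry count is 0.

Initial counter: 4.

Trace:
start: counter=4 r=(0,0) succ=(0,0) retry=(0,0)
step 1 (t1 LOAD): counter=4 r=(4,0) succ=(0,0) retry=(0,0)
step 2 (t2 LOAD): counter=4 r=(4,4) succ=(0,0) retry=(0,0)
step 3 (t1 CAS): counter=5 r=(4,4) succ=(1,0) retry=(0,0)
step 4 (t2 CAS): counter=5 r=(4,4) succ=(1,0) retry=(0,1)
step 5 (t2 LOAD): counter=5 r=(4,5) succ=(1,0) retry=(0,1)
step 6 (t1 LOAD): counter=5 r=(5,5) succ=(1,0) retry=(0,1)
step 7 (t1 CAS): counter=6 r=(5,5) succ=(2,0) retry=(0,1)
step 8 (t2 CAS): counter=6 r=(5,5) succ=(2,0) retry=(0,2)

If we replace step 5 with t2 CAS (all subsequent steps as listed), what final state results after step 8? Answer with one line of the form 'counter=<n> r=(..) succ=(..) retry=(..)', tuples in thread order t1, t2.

counter=6 r=(5,4) succ=(2,0) retry=(0,3)

(re-executing from step 5 with the substitution; state before step 5: counter=5 r=(4,4) succ=(1,0) retry=(0,1))
step 5 (t2 CAS): counter=5 r=(4,4) succ=(1,0) retry=(0,2)
step 6 (t1 LOAD): counter=5 r=(5,4) succ=(1,0) retry=(0,2)
step 7 (t1 CAS): counter=6 r=(5,4) succ=(2,0) retry=(0,2)
step 8 (t2 CAS): counter=6 r=(5,4) succ=(2,0) retry=(0,3)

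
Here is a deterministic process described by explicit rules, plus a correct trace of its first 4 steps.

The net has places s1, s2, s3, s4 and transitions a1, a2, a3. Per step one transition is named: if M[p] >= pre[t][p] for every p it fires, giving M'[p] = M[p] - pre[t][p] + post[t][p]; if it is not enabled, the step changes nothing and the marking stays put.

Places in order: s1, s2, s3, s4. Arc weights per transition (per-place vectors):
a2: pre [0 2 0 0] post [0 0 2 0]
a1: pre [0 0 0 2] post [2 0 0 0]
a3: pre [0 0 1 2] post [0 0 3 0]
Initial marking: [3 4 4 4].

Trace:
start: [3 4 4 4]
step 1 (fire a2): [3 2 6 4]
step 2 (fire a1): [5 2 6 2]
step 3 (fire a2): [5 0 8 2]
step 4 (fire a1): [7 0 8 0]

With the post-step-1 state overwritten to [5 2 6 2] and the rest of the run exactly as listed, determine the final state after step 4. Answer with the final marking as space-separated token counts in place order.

7 0 8 0

state after step 1 := [5 2 6 2]
step 2 (fire a1): [7 2 6 0]
step 3 (fire a2): [7 0 8 0]
step 4 (fire a1): [7 0 8 0]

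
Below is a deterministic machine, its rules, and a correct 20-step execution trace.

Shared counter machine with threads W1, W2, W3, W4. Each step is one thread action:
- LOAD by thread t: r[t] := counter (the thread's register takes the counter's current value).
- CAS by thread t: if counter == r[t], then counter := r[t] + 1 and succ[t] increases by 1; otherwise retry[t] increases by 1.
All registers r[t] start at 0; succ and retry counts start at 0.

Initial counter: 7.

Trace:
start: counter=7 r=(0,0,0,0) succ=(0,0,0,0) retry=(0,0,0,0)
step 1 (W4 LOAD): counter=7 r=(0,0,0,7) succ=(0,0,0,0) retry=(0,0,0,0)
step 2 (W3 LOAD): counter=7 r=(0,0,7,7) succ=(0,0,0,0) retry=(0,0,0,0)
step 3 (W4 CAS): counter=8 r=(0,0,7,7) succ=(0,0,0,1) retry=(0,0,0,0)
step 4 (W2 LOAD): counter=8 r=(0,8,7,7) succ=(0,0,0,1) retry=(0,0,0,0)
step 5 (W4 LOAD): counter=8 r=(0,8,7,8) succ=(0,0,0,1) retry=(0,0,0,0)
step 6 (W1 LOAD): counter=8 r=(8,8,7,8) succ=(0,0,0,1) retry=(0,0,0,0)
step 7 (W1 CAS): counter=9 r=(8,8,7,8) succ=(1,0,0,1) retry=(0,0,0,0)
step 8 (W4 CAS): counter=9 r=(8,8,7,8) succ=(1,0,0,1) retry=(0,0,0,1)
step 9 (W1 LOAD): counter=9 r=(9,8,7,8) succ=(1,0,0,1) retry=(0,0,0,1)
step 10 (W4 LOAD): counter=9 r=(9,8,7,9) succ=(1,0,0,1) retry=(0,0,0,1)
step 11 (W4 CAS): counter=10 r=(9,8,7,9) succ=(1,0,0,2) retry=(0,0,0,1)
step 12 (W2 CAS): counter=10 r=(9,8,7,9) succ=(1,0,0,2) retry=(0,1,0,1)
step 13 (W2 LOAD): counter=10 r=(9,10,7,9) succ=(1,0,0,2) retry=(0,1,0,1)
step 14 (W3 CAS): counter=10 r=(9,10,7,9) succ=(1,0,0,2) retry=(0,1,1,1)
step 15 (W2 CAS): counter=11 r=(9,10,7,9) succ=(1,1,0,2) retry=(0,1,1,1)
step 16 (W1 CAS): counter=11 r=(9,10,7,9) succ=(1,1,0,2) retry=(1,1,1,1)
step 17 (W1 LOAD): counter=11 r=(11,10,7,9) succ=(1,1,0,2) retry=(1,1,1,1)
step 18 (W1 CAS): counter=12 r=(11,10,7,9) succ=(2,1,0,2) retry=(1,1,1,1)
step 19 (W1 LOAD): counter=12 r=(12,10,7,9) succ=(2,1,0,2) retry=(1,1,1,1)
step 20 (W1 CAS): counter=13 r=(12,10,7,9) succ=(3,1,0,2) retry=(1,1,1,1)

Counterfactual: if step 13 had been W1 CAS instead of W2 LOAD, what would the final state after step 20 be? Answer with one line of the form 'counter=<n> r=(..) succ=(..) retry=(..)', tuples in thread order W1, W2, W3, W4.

counter=12 r=(11,8,7,9) succ=(3,0,0,2) retry=(2,2,1,1)

(re-executing from step 13 with the substitution; state before step 13: counter=10 r=(9,8,7,9) succ=(1,0,0,2) retry=(0,1,0,1))
step 13 (W1 CAS): counter=10 r=(9,8,7,9) succ=(1,0,0,2) retry=(1,1,0,1)
step 14 (W3 CAS): counter=10 r=(9,8,7,9) succ=(1,0,0,2) retry=(1,1,1,1)
step 15 (W2 CAS): counter=10 r=(9,8,7,9) succ=(1,0,0,2) retry=(1,2,1,1)
step 16 (W1 CAS): counter=10 r=(9,8,7,9) succ=(1,0,0,2) retry=(2,2,1,1)
step 17 (W1 LOAD): counter=10 r=(10,8,7,9) succ=(1,0,0,2) retry=(2,2,1,1)
step 18 (W1 CAS): counter=11 r=(10,8,7,9) succ=(2,0,0,2) retry=(2,2,1,1)
step 19 (W1 LOAD): counter=11 r=(11,8,7,9) succ=(2,0,0,2) retry=(2,2,1,1)
step 20 (W1 CAS): counter=12 r=(11,8,7,9) succ=(3,0,0,2) retry=(2,2,1,1)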